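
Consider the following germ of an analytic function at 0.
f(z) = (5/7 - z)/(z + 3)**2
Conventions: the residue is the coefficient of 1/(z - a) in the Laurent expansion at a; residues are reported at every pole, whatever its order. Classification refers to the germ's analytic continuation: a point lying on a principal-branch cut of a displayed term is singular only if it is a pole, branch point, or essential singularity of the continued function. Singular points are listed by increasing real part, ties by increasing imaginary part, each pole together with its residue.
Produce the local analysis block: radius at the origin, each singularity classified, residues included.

Radius of convergence at 0: 3.
At -3: a pole of order 2; residue -1.

Denominator factor (z + 3)^2: pole of order 2 at -3, modulus 3.
The radius of convergence is the smallest modulus among the singular points: 3.
At the order-2 pole -3 set g(z) = (z - (-3))^2*f(z) = 5/7 - z.
Order-2 pole: residue = g'(a); g'(-3) = -1, so the residue is -1.


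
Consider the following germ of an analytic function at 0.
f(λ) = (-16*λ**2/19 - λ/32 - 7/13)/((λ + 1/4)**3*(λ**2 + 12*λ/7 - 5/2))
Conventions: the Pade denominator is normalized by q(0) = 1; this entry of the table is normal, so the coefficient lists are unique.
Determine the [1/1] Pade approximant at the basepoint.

The Pade approximant has numerator coefficients [896/65, -7784788/171095]; denominator coefficients [1, 9528004/1197665].

Taylor coefficients needed (expand at 0): a_0 = 896/65, a_1 = -50428/325, a_2 = 38112016/30875.
Write the denominator as Q(λ) = 1 + q1*λ. Requiring Q*f - P = O(λ^3) with deg P <= 1 kills the coefficients of λ^2..λ^2 in Q*f:
  λ^2: a_2 + q1*a_1 = 0, i.e. 38112016/30875 + (-50428/325)*q1 = 0.
Solving this linear system: q1 = 9528004/1197665.
The numerator is Q*f truncated at degree 1: P0 = a_0 = 896/65; P1 = a_1 + q1*a_0 = -7784788/171095.


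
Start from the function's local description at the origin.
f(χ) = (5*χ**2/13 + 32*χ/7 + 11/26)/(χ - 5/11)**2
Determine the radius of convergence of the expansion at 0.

The radius of convergence is 5/11.

Denominator factor (χ - 5/11)^2: pole of order 2 at 5/11, modulus 5/11.
The radius of convergence is the smallest modulus among the singular points: 5/11.


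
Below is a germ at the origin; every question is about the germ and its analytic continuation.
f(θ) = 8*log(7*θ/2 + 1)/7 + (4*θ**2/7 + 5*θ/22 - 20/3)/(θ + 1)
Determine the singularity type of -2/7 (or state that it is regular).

The point is a logarithmic branch point.

The term (8/7)*log(1 - θ/(-2/7)) has argument 1 - -2/7/(-2/7) = 0 at -2/7: a logarithmic (infinitely-sheeted) branch point; the remaining terms are analytic or single-valued there.


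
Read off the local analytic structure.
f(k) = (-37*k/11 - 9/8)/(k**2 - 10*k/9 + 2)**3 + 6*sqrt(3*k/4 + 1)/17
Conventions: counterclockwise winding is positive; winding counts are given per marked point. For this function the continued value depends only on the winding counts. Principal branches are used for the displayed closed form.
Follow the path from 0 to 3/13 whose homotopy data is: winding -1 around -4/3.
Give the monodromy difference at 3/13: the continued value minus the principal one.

The rational part is single-valued and drops out of the difference; each branch term changes only by its own monodromy.
(6/17)*sqrt(1 - k/(-4/3)): winding -1 is odd, the square root flips sign, contributing -2*(6/17)*sqrt(1 - (3/13)/(-4/3)) = -2*(6/17)*sqrt(61/52) = -(6/221)*sqrt(793).
Summing the contributions at k = 3/13 gives -(6/221)*sqrt(793).

Continued minus principal equals -(6/221)*sqrt(793).


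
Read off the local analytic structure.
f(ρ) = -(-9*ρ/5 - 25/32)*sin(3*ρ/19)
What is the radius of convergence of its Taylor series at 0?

The factor -sin(3*ρ/19) is entire and contributes no finite singular point.
The polynomial part has no poles.
No finite singular points: the Taylor series at 0 converges everywhere.

The radius of convergence is infinite.


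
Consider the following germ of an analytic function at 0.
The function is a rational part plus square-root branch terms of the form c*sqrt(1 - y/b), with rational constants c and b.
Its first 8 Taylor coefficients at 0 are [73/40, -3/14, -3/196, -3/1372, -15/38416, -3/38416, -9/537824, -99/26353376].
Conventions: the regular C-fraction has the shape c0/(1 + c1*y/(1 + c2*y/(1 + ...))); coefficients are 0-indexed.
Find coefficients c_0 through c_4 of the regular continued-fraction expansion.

Taylor coefficients (read off): a_0 = 73/40, a_1 = -3/14, a_2 = -3/196, a_3 = -3/1372, a_4 = -15/38416.
c0 = a_0 = 73/40. Peel one level at a time: if S = 1 + c*y/S' with S'(0) = 1, then c is the y-coefficient of S and S' = c*y/(S - 1).
S_1 = c0/f = 1 + (60/511)*y + (5790/261121)*y^2 + ...; c1 = 60/511.
S_2 = c1*y/(S_1 - 1) = 1 + (-193/1022)*y + (-1/196)*y^2 + ...; c2 = -193/1022.
S_3 = c2*y/(S_2 - 1) = 1 + (-73/2702)*y + (-22849/7300804)*y^2 + ...; c3 = -73/2702.
S_4 = c3*y/(S_3 - 1) = 1 + (-313/2702)*y + ...; c4 = -313/2702.

The regular C-fraction coefficients are [73/40, 60/511, -193/1022, -73/2702, -313/2702].


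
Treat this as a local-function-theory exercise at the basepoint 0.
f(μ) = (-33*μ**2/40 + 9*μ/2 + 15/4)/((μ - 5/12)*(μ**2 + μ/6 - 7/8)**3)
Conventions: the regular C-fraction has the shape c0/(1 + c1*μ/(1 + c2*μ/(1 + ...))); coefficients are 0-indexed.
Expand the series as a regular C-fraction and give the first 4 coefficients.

The regular C-fraction coefficients are [4608/343, -146/35, 24089/30660, -4726253603/2215706220].

Taylor coefficients (expand at 0): a_0 = 4608/343, a_1 = 672768/12005, a_2 = 79723776/420175, a_3 = 24198510592/44118375.
c0 = a_0 = 4608/343. Peel one level at a time: if S = 1 + c*μ/S' with S'(0) = 1, then c is the μ-coefficient of S and S' = c*μ/(S - 1).
S_1 = c0/f = 1 + (-146/35)*μ + (24089/7350)*μ^2 + ...; c1 = -146/35.
S_2 = c1*μ/(S_1 - 1) = 1 + (24089/30660)*μ + (4726253603/2820106800)*μ^2 + ...; c2 = 24089/30660.
S_3 = c2*μ/(S_2 - 1) = 1 + (-4726253603/2215706220)*μ + ...; c3 = -4726253603/2215706220.


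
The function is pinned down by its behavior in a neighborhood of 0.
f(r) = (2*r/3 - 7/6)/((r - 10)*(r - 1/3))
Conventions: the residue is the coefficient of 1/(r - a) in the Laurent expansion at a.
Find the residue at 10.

At the order-1 pole 10 set g(r) = (r - (10))*f(r) = (2*r/3 - 7/6)/(r - 1/3).
Simple pole: residue = g(a) at a = 10, which is 33/58.

The residue is 33/58.


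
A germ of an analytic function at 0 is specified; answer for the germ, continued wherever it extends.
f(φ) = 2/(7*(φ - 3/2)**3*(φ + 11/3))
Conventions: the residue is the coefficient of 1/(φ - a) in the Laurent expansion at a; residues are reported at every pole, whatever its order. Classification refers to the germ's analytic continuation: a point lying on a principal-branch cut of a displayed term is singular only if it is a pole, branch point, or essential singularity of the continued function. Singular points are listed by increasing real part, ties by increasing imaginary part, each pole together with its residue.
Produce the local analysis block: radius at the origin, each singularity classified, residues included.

Radius of convergence at 0: 3/2.
At -11/3: a pole of order 1; residue -432/208537.
At 3/2: a pole of order 3; residue 432/208537.

Denominator factor (φ + 11/3): pole of order 1 at -11/3, modulus 11/3.
Denominator factor (φ - 3/2)^3: pole of order 3 at 3/2, modulus 3/2.
The radius of convergence is the smallest modulus among the singular points: 3/2.
At the order-1 pole -11/3 set g(φ) = (φ - (-11/3))*f(φ) = 2/(7*(φ - 3/2)**3).
Simple pole: residue = g(a) at a = -11/3, which is -432/208537.
At the order-3 pole 3/2 set g(φ) = (φ - (3/2))^3*f(φ) = 2/(7*(φ + 11/3)).
Order-3 pole: residue = g''(a)/2; g''(3/2) = 864/208537, so the residue is 432/208537.
List the singular points by increasing real part (a conjugate pair: the negative imaginary part first).


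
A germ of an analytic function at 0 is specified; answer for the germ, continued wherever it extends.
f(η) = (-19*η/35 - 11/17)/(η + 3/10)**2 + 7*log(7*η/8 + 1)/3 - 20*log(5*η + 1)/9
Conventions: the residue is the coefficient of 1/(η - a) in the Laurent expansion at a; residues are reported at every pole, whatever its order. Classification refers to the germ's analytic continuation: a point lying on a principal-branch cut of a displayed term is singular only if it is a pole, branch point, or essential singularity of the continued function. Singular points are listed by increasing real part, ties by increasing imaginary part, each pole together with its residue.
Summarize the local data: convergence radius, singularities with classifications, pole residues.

Radius of convergence at 0: 1/5.
At -8/7: a logarithmic branch point.
At -3/10: a pole of order 2; residue -19/35.
At -1/5: a logarithmic branch point.

Denominator factor (η + 3/10)^2: pole of order 2 at -3/10, modulus 3/10.
Branch term (7/3)*log(1 - η/(-8/7)): its argument vanishes at η = -8/7, a logarithmic branch point, modulus 8/7.
Branch term (-20/9)*log(1 - η/(-1/5)): its argument vanishes at η = -1/5, a logarithmic branch point, modulus 1/5.
The radius of convergence is the smallest modulus among the singular points: 1/5.
The branch terms are analytic at -3/10 and contribute nothing to the residue; only the rational part matters.
At the order-2 pole -3/10 set g(η) = (η - (-3/10))^2*(rational part) = -19*η/35 - 11/17.
Order-2 pole: residue = g'(a); g'(-3/10) = -19/35, so the residue is -19/35.
List the singular points by increasing real part (a conjugate pair: the negative imaginary part first).


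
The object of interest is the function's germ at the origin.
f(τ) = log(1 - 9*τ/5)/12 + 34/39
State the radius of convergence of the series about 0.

Branch term (1/12)*log(1 - τ/(5/9)): its argument vanishes at τ = 5/9, a logarithmic branch point, modulus 5/9.
The radius of convergence is the smallest modulus among the singular points: 5/9.

The radius of convergence is 5/9.


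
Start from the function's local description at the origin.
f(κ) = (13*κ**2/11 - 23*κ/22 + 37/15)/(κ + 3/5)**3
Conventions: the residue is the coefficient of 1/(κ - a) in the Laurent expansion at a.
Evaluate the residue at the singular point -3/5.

At the order-3 pole -3/5 set g(κ) = (κ - (-3/5))^3*f(κ) = 13*κ**2/11 - 23*κ/22 + 37/15.
Order-3 pole: residue = g''(a)/2; g''(-3/5) = 26/11, so the residue is 13/11.

The residue is 13/11.


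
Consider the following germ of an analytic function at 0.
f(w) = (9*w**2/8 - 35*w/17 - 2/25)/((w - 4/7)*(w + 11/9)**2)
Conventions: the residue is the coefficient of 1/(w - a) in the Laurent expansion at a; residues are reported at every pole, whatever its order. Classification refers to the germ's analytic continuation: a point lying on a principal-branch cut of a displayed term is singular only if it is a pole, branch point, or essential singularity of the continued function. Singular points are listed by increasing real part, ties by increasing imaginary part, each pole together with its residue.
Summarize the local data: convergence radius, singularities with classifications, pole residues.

Radius of convergence at 0: 4/7.
At -11/9: a pole of order 2; residue 60839793/43414600.
At 4/7: a pole of order 1; residue -1499796/5426825.

Denominator factor (w - 4/7): pole of order 1 at 4/7, modulus 4/7.
Denominator factor (w + 11/9)^2: pole of order 2 at -11/9, modulus 11/9.
The radius of convergence is the smallest modulus among the singular points: 4/7.
At the order-2 pole -11/9 set g(w) = (w - (-11/9))^2*f(w) = (9*w**2/8 - 35*w/17 - 2/25)/(w - 4/7).
Order-2 pole: residue = g'(a); g'(-11/9) = 60839793/43414600, so the residue is 60839793/43414600.
At the order-1 pole 4/7 set g(w) = (w - (4/7))*f(w) = (9*w**2/8 - 35*w/17 - 2/25)/(w + 11/9)**2.
Simple pole: residue = g(a) at a = 4/7, which is -1499796/5426825.
List the singular points by increasing real part (a conjugate pair: the negative imaginary part first).


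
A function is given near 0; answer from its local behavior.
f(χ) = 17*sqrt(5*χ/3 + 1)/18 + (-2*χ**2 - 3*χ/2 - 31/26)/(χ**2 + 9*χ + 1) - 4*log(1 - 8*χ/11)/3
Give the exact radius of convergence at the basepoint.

The radius of convergence is 9/2 - (1/2)*sqrt(77).

Denominator factor (χ**2 + 9*χ + 1): discriminant 77, real irrational roots -9/2 + (1/2)*sqrt(77) and -9/2 - (1/2)*sqrt(77); poles of order 1, moduli 9/2 - (1/2)*sqrt(77) and 9/2 + (1/2)*sqrt(77).
Branch term (17/18)*sqrt(1 - χ/(-3/5)): its argument vanishes at χ = -3/5, a square-root branch point, modulus 3/5.
Branch term (-4/3)*log(1 - χ/(11/8)): its argument vanishes at χ = 11/8, a logarithmic branch point, modulus 11/8.
The radius of convergence is the smallest modulus among the singular points: 9/2 - (1/2)*sqrt(77).


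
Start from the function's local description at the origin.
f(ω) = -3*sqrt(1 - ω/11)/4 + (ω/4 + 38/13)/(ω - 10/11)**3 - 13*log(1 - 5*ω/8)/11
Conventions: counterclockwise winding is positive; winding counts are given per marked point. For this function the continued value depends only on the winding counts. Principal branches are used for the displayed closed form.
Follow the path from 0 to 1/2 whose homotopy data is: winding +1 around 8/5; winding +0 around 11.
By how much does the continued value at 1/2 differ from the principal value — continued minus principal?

The rational part is single-valued and drops out of the difference; each branch term changes only by its own monodromy.
(-3/4)*sqrt(1 - ω/(11)): winding +0 is even, the square root returns to the same sheet, contribution 0.
(-13/11)*log(1 - ω/(8/5)): each positive loop around 8/5 adds 2*pi*i to the log, so winding +1 contributes (-13/11)*(1)*2*pi*i = -(26/11)*pi*i.
Summing the contributions at ω = 1/2 gives -(26/11)*pi*i.

Continued minus principal equals -(26/11)*pi*i.


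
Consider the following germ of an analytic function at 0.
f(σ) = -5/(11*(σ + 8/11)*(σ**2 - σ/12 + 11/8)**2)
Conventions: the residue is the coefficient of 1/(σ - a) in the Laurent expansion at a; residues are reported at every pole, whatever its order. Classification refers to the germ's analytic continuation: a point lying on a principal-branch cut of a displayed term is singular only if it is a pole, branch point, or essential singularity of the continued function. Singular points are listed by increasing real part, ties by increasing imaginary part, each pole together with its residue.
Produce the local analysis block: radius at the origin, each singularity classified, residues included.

Radius of convergence at 0: 8/11.
At -8/11: a pole of order 1; residue -766656/6509405.
At (1/24) - ((1/24)*sqrt(791))*i: a pole of order 2; residue (383328/6509405) - ((195879456/83118592445)*sqrt(791))*i.
At (1/24) + ((1/24)*sqrt(791))*i: a pole of order 2; residue (383328/6509405) + ((195879456/83118592445)*sqrt(791))*i.

Denominator factor (σ**2 - σ/12 + 11/8)^2: discriminant -791/144, complex-conjugate roots (1/24) + ((1/24)*sqrt(791))*i and (1/24) - ((1/24)*sqrt(791))*i; poles of order 2, moduli (1/4)*sqrt(22) and (1/4)*sqrt(22).
Denominator factor (σ + 8/11): pole of order 1 at -8/11, modulus 8/11.
The radius of convergence is the smallest modulus among the singular points: 8/11.
At the order-1 pole -8/11 set g(σ) = (σ - (-8/11))*f(σ) = -5/(11*(σ**2 - σ/12 + 11/8)**2).
Simple pole: residue = g(a) at a = -8/11, which is -766656/6509405.
The factor σ**2 - σ/12 + 11/8 splits as (σ - a)(σ - a') with a = (1/24) - ((1/24)*sqrt(791))*i, a' = (1/24) + ((1/24)*sqrt(791))*i. At the order-2 pole a set g(σ) = (σ - a)^2*f(σ) = [-5/(11*(σ + 8/11))] / (σ - a')^2.
Order-2 pole: residue = g'(a); g'((1/24) - ((1/24)*sqrt(791))*i) = (383328/6509405) - ((195879456/83118592445)*sqrt(791))*i, so the residue is (383328/6509405) - ((195879456/83118592445)*sqrt(791))*i.
The factor σ**2 - σ/12 + 11/8 splits as (σ - a)(σ - a') with a = (1/24) + ((1/24)*sqrt(791))*i, a' = (1/24) - ((1/24)*sqrt(791))*i. At the order-2 pole a set g(σ) = (σ - a)^2*f(σ) = [-5/(11*(σ + 8/11))] / (σ - a')^2.
Order-2 pole: residue = g'(a); g'((1/24) + ((1/24)*sqrt(791))*i) = (383328/6509405) + ((195879456/83118592445)*sqrt(791))*i, so the residue is (383328/6509405) + ((195879456/83118592445)*sqrt(791))*i.
List the singular points by increasing real part (a conjugate pair: the negative imaginary part first).


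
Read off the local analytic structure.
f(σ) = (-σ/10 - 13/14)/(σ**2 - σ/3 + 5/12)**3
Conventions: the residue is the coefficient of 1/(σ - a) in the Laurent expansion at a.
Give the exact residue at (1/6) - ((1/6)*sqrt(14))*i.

The factor σ**2 - σ/3 + 5/12 splits as (σ - a)(σ - a') with a = (1/6) - ((1/6)*sqrt(14))*i, a' = (1/6) + ((1/6)*sqrt(14))*i. At the order-3 pole a set g(σ) = (σ - a)^3*f(σ) = [-σ/10 - 13/14] / (σ - a')^3.
Order-3 pole: residue = g''(a)/2; g''((1/6) - ((1/6)*sqrt(14))*i) = -((96471/96040)*sqrt(14))*i, so the residue is -((96471/192080)*sqrt(14))*i.

The residue is -((96471/192080)*sqrt(14))*i.


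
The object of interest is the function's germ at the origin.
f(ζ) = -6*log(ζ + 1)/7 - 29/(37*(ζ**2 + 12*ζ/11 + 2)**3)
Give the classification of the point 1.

The point is a regular point.

Denominator factors: ζ**2 + 12*ζ/11 + 2 = 45/11 at ζ = 1 — none vanishes.
Branch term log(1 - ζ/(-1)): argument at 1 is 2, nonzero, so 1 is not its branch point (a point on a principal cut is still regular for the continued germ).
So the germ continues analytically to 1.


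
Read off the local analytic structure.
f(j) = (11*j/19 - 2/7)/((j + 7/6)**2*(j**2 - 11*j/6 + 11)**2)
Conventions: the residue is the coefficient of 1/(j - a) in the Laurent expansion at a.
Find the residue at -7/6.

At the order-2 pole -7/6 set g(j) = (j - (-7/6))^2*f(j) = (11*j/19 - 2/7)/(j**2 - 11*j/6 + 11)**2.
Order-2 pole: residue = g'(a); g'(-7/6) = 3688/29193633, so the residue is 3688/29193633.

The residue is 3688/29193633.


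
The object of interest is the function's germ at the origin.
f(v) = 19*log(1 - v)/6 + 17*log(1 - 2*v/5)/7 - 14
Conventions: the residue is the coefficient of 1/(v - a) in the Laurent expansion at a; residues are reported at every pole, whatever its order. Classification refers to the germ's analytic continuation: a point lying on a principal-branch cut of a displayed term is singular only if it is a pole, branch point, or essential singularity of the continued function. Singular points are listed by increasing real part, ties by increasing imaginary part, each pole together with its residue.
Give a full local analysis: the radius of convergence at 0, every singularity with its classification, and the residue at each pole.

Radius of convergence at 0: 1.
At 1: a logarithmic branch point.
At 5/2: a logarithmic branch point.

Branch term (19/6)*log(1 - v/(1)): its argument vanishes at v = 1, a logarithmic branch point, modulus 1.
Branch term (17/7)*log(1 - v/(5/2)): its argument vanishes at v = 5/2, a logarithmic branch point, modulus 5/2.
The radius of convergence is the smallest modulus among the singular points: 1.
List the singular points by increasing real part (a conjugate pair: the negative imaginary part first).


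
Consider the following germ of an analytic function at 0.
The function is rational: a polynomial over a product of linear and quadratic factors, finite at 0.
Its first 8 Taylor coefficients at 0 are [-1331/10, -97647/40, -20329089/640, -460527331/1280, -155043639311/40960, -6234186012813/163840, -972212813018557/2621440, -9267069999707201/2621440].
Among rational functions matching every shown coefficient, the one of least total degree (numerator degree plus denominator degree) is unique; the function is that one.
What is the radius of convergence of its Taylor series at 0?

The radius of convergence is 7/16 - (1/176)*sqrt(3113).

No rational of total degree below 6 reproduces all 8 coefficients; solving the [2/4] Pade equations on them gives f(ξ) = (-ξ**2/4 + ξ - 11/10)/(ξ**2 - 7*ξ/8 + 1/11)**2, whose expansion matches every shown term.
Denominator factor (ξ**2 - 7*ξ/8 + 1/11)^2: discriminant 283/704, real irrational roots 7/16 + (1/176)*sqrt(3113) and 7/16 - (1/176)*sqrt(3113); poles of order 2, moduli 7/16 + (1/176)*sqrt(3113) and 7/16 - (1/176)*sqrt(3113).
The radius of convergence is the smallest modulus among the singular points: 7/16 - (1/176)*sqrt(3113).


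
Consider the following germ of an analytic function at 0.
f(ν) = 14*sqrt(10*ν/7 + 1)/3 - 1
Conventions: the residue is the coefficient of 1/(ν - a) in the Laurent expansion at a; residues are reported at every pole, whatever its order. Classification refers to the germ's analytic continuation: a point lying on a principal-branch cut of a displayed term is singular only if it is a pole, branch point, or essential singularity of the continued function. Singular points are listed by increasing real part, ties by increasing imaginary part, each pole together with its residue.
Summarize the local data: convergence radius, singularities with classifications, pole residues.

Radius of convergence at 0: 7/10.
At -7/10: an algebraic (square-root) branch point.

Branch term (14/3)*sqrt(1 - ν/(-7/10)): its argument vanishes at ν = -7/10, a square-root branch point, modulus 7/10.
The radius of convergence is the smallest modulus among the singular points: 7/10.


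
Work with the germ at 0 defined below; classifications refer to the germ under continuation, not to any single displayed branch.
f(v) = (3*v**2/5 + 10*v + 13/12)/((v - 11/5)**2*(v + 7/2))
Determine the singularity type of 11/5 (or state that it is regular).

The point is a pole of order 2.

The denominator factor v - 11/5 vanishes at 11/5 and appears to the power 2; the numerator there equals 38981/1500, nonzero, and no other factor vanishes.
Hence a pole whose order is the multiplicity, 2.


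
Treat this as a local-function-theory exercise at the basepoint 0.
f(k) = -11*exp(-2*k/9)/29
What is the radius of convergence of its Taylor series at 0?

The radius of convergence is infinite.

The factor exp(-2*k/9) is entire and contributes no finite singular point.
The polynomial part has no poles.
No finite singular points: the Taylor series at 0 converges everywhere.


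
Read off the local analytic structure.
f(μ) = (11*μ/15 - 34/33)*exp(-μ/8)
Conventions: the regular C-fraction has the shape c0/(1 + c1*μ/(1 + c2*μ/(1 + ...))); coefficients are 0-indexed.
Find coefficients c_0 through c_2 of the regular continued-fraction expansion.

Taylor coefficients (expand at 0): a_0 = -34/33, a_1 = 569/660, a_2 = -351/3520.
c0 = a_0 = -34/33. Peel one level at a time: if S = 1 + c*μ/S' with S'(0) = 1, then c is the μ-coefficient of S and S' = c*μ/(S - 1).
S_1 = c0/f = 1 + (569/680)*μ + (558017/924800)*μ^2 + ...; c1 = 569/680.
S_2 = c1*μ/(S_1 - 1) = 1 + (-558017/773840)*μ + ...; c2 = -558017/773840.

The regular C-fraction coefficients are [-34/33, 569/680, -558017/773840].


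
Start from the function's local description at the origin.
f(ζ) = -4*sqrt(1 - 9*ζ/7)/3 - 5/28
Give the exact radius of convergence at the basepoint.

The radius of convergence is 7/9.

Branch term (-4/3)*sqrt(1 - ζ/(7/9)): its argument vanishes at ζ = 7/9, a square-root branch point, modulus 7/9.
The radius of convergence is the smallest modulus among the singular points: 7/9.


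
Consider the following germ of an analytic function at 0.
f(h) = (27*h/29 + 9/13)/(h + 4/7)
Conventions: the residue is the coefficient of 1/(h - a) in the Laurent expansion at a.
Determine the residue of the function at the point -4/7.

At the order-1 pole -4/7 set g(h) = (h - (-4/7))*f(h) = 27*h/29 + 9/13.
Simple pole: residue = g(a) at a = -4/7, which is 423/2639.

The residue is 423/2639.


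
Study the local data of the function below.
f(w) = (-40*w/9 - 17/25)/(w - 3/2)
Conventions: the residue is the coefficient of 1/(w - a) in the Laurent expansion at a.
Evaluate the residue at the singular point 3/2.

At the order-1 pole 3/2 set g(w) = (w - (3/2))*f(w) = -40*w/9 - 17/25.
Simple pole: residue = g(a) at a = 3/2, which is -551/75.

The residue is -551/75.


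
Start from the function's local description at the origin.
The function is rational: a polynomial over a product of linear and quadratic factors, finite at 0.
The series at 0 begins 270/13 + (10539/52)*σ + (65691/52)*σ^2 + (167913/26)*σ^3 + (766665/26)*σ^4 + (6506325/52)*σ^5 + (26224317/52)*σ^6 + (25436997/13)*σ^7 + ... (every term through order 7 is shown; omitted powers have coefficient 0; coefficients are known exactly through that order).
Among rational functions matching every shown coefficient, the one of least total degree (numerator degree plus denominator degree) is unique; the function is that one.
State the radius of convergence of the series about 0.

The radius of convergence is 1/3.

No rational of total degree below 4 reproduces all 8 coefficients; solving the [1/3] Pade equations on them gives f(σ) = (-7*σ/12 - 10/13)/(σ - 1/3)**3, whose expansion matches every shown term.
Denominator factor (σ - 1/3)^3: pole of order 3 at 1/3, modulus 1/3.
The radius of convergence is the smallest modulus among the singular points: 1/3.


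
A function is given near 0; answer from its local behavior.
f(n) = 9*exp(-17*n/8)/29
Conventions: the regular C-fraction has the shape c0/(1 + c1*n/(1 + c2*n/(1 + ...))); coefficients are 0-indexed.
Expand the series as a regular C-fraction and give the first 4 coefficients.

Taylor coefficients (expand at 0): a_0 = 9/29, a_1 = -153/232, a_2 = 2601/3712, a_3 = -14739/29696.
c0 = a_0 = 9/29. Peel one level at a time: if S = 1 + c*n/S' with S'(0) = 1, then c is the n-coefficient of S and S' = c*n/(S - 1).
S_1 = c0/f = 1 + (17/8)*n + (289/128)*n^2 + ...; c1 = 17/8.
S_2 = c1*n/(S_1 - 1) = 1 + (-17/16)*n + (289/768)*n^2 + ...; c2 = -17/16.
S_3 = c2*n/(S_2 - 1) = 1 + (17/48)*n + ...; c3 = 17/48.

The regular C-fraction coefficients are [9/29, 17/8, -17/16, 17/48].


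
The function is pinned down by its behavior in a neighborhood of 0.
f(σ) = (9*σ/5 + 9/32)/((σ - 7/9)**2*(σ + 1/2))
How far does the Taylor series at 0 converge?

Denominator factor (σ - 7/9)^2: pole of order 2 at 7/9, modulus 7/9.
Denominator factor (σ + 1/2): pole of order 1 at -1/2, modulus 1/2.
The radius of convergence is the smallest modulus among the singular points: 1/2.

The radius of convergence is 1/2.


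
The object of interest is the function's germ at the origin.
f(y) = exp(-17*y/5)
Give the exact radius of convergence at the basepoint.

The radius of convergence is infinite.

The factor exp(-17*y/5) is entire and contributes no finite singular point.
The polynomial part has no poles.
No finite singular points: the Taylor series at 0 converges everywhere.


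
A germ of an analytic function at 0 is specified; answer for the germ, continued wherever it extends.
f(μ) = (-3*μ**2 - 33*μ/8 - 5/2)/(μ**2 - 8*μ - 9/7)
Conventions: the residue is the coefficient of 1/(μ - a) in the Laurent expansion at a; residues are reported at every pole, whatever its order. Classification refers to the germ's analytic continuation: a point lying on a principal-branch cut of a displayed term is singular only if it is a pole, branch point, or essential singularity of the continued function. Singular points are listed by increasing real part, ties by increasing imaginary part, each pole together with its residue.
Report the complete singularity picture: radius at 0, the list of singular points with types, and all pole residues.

Denominator factor (μ**2 - 8*μ - 9/7): discriminant 484/7, real irrational roots 4 + (11/7)*sqrt(7) and 4 - (11/7)*sqrt(7); poles of order 1, moduli 4 + (11/7)*sqrt(7) and -4 + (11/7)*sqrt(7).
The radius of convergence is the smallest modulus among the singular points: -4 + (11/7)*sqrt(7).
The factor μ**2 - 8*μ - 9/7 splits as (μ - a)(μ - a') with a = 4 - (11/7)*sqrt(7), a' = 4 + (11/7)*sqrt(7). At the order-1 pole a set g(μ) = (μ - a)*f(μ) = [-3*μ**2 - 33*μ/8 - 5/2] / (μ - a').
Simple pole: residue = g(a) at a = 4 - (11/7)*sqrt(7), which is -225/16 + (416/77)*sqrt(7).
The factor μ**2 - 8*μ - 9/7 splits as (μ - a)(μ - a') with a = 4 + (11/7)*sqrt(7), a' = 4 - (11/7)*sqrt(7). At the order-1 pole a set g(μ) = (μ - a)*f(μ) = [-3*μ**2 - 33*μ/8 - 5/2] / (μ - a').
Simple pole: residue = g(a) at a = 4 + (11/7)*sqrt(7), which is -225/16 - (416/77)*sqrt(7).
List the singular points by increasing real part (a conjugate pair: the negative imaginary part first).

Radius of convergence at 0: -4 + (11/7)*sqrt(7).
At 4 - (11/7)*sqrt(7): a pole of order 1; residue -225/16 + (416/77)*sqrt(7).
At 4 + (11/7)*sqrt(7): a pole of order 1; residue -225/16 - (416/77)*sqrt(7).


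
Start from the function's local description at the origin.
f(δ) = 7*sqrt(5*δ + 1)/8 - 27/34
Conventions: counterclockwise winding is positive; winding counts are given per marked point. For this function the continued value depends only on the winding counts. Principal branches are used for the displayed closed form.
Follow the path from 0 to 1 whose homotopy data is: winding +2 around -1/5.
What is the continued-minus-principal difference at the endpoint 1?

The rational part is single-valued and drops out of the difference; each branch term changes only by its own monodromy.
(7/8)*sqrt(1 - δ/(-1/5)): winding +2 is even, the square root returns to the same sheet, contribution 0.
Summing the contributions at δ = 1 gives 0.

Continued minus principal equals 0.


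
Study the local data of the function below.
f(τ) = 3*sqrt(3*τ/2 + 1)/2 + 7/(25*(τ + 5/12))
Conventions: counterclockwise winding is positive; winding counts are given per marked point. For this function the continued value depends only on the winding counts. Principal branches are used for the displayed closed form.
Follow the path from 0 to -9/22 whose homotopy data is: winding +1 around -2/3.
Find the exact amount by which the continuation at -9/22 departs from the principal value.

The rational part is single-valued and drops out of the difference; each branch term changes only by its own monodromy.
(3/2)*sqrt(1 - τ/(-2/3)): winding +1 is odd, the square root flips sign, contributing -2*(3/2)*sqrt(1 - (-9/22)/(-2/3)) = -2*(3/2)*sqrt(17/44) = -(3/22)*sqrt(187).
Summing the contributions at τ = -9/22 gives -(3/22)*sqrt(187).

Continued minus principal equals -(3/22)*sqrt(187).


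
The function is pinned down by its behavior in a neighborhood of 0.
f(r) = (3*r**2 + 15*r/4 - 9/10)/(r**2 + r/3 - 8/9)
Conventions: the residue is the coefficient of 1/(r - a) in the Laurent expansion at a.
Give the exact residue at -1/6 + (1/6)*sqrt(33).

The residue is 11/8 + (157/1320)*sqrt(33).

The factor r**2 + r/3 - 8/9 splits as (r - a)(r - a') with a = -1/6 + (1/6)*sqrt(33), a' = -1/6 - (1/6)*sqrt(33). At the order-1 pole a set g(r) = (r - a)*f(r) = [3*r**2 + 15*r/4 - 9/10] / (r - a').
Simple pole: residue = g(a) at a = -1/6 + (1/6)*sqrt(33), which is 11/8 + (157/1320)*sqrt(33).


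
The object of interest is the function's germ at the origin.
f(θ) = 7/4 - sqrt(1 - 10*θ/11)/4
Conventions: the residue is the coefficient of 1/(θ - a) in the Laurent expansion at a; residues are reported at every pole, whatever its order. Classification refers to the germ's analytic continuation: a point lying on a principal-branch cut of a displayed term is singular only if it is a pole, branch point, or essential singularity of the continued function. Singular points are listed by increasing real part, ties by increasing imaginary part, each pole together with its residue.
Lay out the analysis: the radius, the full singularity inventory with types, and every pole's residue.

Branch term (-1/4)*sqrt(1 - θ/(11/10)): its argument vanishes at θ = 11/10, a square-root branch point, modulus 11/10.
The radius of convergence is the smallest modulus among the singular points: 11/10.

Radius of convergence at 0: 11/10.
At 11/10: an algebraic (square-root) branch point.


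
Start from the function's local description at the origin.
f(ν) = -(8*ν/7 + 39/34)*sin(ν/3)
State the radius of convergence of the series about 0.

The factor -sin(ν/3) is entire and contributes no finite singular point.
The polynomial part has no poles.
No finite singular points: the Taylor series at 0 converges everywhere.

The radius of convergence is infinite.


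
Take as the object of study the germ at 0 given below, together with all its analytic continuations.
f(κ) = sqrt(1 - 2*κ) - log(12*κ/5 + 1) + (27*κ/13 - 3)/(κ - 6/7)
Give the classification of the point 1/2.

The point is an algebraic (square-root) branch point.

The term (1)*sqrt(1 - κ/(1/2)) has argument 1 - 1/2/(1/2) = 0 at 1/2: a square-root (algebraic, two-sheeted) branch point; the remaining terms are analytic or single-valued there.


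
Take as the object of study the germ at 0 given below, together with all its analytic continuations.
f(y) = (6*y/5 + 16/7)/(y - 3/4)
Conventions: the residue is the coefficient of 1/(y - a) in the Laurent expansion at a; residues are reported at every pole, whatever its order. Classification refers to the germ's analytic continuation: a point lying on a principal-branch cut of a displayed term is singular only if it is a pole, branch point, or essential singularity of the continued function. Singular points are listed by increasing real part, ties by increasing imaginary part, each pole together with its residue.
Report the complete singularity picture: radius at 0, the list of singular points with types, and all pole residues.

Denominator factor (y - 3/4): pole of order 1 at 3/4, modulus 3/4.
The radius of convergence is the smallest modulus among the singular points: 3/4.
At the order-1 pole 3/4 set g(y) = (y - (3/4))*f(y) = 6*y/5 + 16/7.
Simple pole: residue = g(a) at a = 3/4, which is 223/70.

Radius of convergence at 0: 3/4.
At 3/4: a pole of order 1; residue 223/70.


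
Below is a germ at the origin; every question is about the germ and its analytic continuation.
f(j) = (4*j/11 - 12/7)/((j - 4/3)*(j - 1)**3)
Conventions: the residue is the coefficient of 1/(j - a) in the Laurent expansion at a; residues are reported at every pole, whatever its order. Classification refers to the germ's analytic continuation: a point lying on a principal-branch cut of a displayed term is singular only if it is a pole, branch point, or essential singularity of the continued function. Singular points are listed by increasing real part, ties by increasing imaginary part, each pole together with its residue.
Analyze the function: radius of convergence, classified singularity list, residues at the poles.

Denominator factor (j - 1)^3: pole of order 3 at 1, modulus 1.
Denominator factor (j - 4/3): pole of order 1 at 4/3, modulus 4/3.
The radius of convergence is the smallest modulus among the singular points: 1.
At the order-3 pole 1 set g(j) = (j - (1))^3*f(j) = (4*j/11 - 12/7)/(j - 4/3).
Order-3 pole: residue = g''(a)/2; g''(1) = 5112/77, so the residue is 2556/77.
At the order-1 pole 4/3 set g(j) = (j - (4/3))*f(j) = (4*j/11 - 12/7)/(j - 1)**3.
Simple pole: residue = g(a) at a = 4/3, which is -2556/77.
List the singular points by increasing real part (a conjugate pair: the negative imaginary part first).

Radius of convergence at 0: 1.
At 1: a pole of order 3; residue 2556/77.
At 4/3: a pole of order 1; residue -2556/77.


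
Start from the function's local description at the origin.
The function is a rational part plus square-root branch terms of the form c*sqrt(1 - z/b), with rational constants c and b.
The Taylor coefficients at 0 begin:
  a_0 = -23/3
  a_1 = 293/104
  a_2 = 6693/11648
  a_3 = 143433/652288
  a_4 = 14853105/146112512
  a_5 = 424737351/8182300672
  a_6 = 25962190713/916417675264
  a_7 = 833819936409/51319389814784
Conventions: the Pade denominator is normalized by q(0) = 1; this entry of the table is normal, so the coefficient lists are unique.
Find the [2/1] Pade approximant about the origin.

The Pade approximant has numerator coefficients [-23/3, 50766/8827, -143793/285568]; denominator coefficients [1, -47811/124936].

Taylor coefficients needed (read off): a_0 = -23/3, a_1 = 293/104, a_2 = 6693/11648, a_3 = 143433/652288.
Write the denominator as Q(z) = 1 + q1*z. Requiring Q*f - P = O(z^4) with deg P <= 2 kills the coefficients of z^3..z^3 in Q*f:
  z^3: a_3 + q1*a_2 = 0, i.e. 143433/652288 + (6693/11648)*q1 = 0.
Solving this linear system: q1 = -47811/124936.
The numerator is Q*f truncated at degree 2: P0 = a_0 = -23/3; P1 = a_1 + q1*a_0 = 50766/8827; P2 = a_2 + q1*a_1 = -143793/285568.


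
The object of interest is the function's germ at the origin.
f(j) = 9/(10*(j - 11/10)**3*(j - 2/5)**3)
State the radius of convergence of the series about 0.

Denominator factor (j - 11/10)^3: pole of order 3 at 11/10, modulus 11/10.
Denominator factor (j - 2/5)^3: pole of order 3 at 2/5, modulus 2/5.
The radius of convergence is the smallest modulus among the singular points: 2/5.

The radius of convergence is 2/5.


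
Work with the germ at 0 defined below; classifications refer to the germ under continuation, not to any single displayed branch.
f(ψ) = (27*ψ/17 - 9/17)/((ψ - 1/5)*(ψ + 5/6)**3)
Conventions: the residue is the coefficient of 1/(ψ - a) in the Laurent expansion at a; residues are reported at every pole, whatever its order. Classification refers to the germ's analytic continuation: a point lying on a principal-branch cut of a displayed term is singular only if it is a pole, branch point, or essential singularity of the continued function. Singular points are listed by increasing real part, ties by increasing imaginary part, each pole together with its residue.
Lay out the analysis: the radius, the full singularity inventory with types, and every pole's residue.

Denominator factor (ψ + 5/6)^3: pole of order 3 at -5/6, modulus 5/6.
Denominator factor (ψ - 1/5): pole of order 1 at 1/5, modulus 1/5.
The radius of convergence is the smallest modulus among the singular points: 1/5.
At the order-3 pole -5/6 set g(ψ) = (ψ - (-5/6))^3*f(ψ) = (27*ψ/17 - 9/17)/(ψ - 1/5).
Order-3 pole: residue = g''(a)/2; g''(-5/6) = 194400/506447, so the residue is 97200/506447.
At the order-1 pole 1/5 set g(ψ) = (ψ - (1/5))*f(ψ) = (27*ψ/17 - 9/17)/(ψ + 5/6)**3.
Simple pole: residue = g(a) at a = 1/5, which is -97200/506447.
List the singular points by increasing real part (a conjugate pair: the negative imaginary part first).

Radius of convergence at 0: 1/5.
At -5/6: a pole of order 3; residue 97200/506447.
At 1/5: a pole of order 1; residue -97200/506447.


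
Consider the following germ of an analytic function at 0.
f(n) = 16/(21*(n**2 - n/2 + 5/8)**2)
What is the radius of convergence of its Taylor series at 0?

The radius of convergence is (1/4)*sqrt(10).

Denominator factor (n**2 - n/2 + 5/8)^2: discriminant -9/4, complex-conjugate roots (1/4) + (3/4)*i and (1/4) - (3/4)*i; poles of order 2, moduli (1/4)*sqrt(10) and (1/4)*sqrt(10).
The radius of convergence is the smallest modulus among the singular points: (1/4)*sqrt(10).


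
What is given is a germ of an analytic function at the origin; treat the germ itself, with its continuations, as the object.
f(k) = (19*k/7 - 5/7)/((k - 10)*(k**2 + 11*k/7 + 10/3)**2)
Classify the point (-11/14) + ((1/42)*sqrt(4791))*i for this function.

The point is a pole of order 2.

The denominator factor k**2 + 11*k/7 + 10/3 vanishes at (-11/14) + ((1/42)*sqrt(4791))*i and appears to the power 2; the numerator there equals (-279/98) + ((19/294)*sqrt(4791))*i, nonzero, and no other factor vanishes.
Hence a pole whose order is the multiplicity, 2.


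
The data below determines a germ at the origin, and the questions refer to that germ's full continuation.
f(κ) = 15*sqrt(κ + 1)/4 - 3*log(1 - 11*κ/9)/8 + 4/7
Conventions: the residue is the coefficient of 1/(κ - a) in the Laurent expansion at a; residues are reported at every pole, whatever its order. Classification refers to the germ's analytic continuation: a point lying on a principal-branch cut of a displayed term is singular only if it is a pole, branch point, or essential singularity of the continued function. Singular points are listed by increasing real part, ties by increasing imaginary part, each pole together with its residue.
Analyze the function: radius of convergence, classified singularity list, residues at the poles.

Radius of convergence at 0: 9/11.
At -1: an algebraic (square-root) branch point.
At 9/11: a logarithmic branch point.

Branch term (-3/8)*log(1 - κ/(9/11)): its argument vanishes at κ = 9/11, a logarithmic branch point, modulus 9/11.
Branch term (15/4)*sqrt(1 - κ/(-1)): its argument vanishes at κ = -1, a square-root branch point, modulus 1.
The radius of convergence is the smallest modulus among the singular points: 9/11.
List the singular points by increasing real part (a conjugate pair: the negative imaginary part first).
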